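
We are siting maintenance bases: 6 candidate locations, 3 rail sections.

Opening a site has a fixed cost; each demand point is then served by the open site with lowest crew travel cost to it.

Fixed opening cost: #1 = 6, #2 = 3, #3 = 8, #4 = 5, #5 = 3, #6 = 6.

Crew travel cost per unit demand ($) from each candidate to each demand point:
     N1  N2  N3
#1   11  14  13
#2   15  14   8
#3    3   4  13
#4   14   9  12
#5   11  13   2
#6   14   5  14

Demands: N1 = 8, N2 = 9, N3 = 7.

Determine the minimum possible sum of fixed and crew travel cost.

Open {#3, #5}: assign each demand point to its cheapest open site.
  N1→#3 8×3=24, N2→#3 9×4=36, N3→#5 7×2=14
  crew travel cost 74, fixed 11 → total 85.
Compare {#2, #3, #5}: crew travel cost 74 + fixed 14 = 88.
Compare {#3, #4, #5}: crew travel cost 74 + fixed 16 = 90.
Compare {#1, #3, #5}: crew travel cost 74 + fixed 17 = 91.
All other subsets cost ≥ 88. Minimum total cost: 85.

85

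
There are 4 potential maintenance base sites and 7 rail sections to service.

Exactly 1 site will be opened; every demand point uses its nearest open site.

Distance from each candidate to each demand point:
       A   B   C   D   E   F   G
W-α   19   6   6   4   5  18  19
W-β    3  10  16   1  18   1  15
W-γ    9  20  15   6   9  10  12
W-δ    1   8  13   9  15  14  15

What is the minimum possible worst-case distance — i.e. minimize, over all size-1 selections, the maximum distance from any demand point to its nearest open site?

Open {W-δ}.
  Farthest demand point is E at distance 15 (to W-δ); all others are ≤ 15.
With {W-β} the worst case is 18.
With {W-α} the worst case is 19.
No size-1 selection achieves below 15.

15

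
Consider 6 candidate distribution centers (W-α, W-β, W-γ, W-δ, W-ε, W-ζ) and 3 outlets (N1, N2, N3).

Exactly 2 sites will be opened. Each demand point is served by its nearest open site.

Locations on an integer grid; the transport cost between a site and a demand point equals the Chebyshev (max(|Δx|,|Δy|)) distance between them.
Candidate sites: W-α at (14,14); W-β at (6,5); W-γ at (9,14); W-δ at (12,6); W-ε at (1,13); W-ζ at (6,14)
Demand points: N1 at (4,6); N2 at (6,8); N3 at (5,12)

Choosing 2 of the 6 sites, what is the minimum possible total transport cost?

7

Open {W-β, W-ζ}.
  N1→W-β 2, N2→W-β 3, N3→W-ζ 2  ⇒ total 7.
Compare {W-β, W-γ}: total 9.
Compare {W-β, W-ε}: total 9.
No size-2 selection does better; minimum is 7.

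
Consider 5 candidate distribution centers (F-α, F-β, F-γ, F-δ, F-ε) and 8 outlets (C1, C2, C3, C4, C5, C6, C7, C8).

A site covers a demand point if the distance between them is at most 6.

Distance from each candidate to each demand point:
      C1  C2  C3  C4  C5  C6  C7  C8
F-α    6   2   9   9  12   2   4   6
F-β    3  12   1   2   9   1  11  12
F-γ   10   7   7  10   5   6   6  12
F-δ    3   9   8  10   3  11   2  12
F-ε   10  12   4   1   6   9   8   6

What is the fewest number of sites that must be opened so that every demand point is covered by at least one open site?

Coverage sets (demand points within 6 of each site):
  F-α: {C1, C2, C6, C7, C8}
  F-β: {C1, C3, C4, C6}
  F-γ: {C5, C6, C7}
  F-δ: {C1, C5, C7}
  F-ε: {C3, C4, C5, C8}
No single site covers all 8 demand points.
But {F-α, F-ε} covers everything, so the minimum is 2.

2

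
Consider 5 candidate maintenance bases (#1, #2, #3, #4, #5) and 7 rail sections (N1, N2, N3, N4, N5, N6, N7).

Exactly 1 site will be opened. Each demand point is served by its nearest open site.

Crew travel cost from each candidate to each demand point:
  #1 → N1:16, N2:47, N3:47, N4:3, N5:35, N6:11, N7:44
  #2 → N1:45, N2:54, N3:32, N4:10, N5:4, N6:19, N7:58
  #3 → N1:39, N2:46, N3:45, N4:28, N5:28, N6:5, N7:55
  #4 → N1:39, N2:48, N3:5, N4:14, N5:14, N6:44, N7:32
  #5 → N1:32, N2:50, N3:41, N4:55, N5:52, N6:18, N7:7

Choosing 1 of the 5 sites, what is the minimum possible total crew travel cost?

Open {#4}.
  N1→#4 39, N2→#4 48, N3→#4 5, N4→#4 14, N5→#4 14, N6→#4 44, N7→#4 32  ⇒ total 196.
Compare {#1}: total 203.
Compare {#2}: total 222.
No size-1 selection does better; minimum is 196.

196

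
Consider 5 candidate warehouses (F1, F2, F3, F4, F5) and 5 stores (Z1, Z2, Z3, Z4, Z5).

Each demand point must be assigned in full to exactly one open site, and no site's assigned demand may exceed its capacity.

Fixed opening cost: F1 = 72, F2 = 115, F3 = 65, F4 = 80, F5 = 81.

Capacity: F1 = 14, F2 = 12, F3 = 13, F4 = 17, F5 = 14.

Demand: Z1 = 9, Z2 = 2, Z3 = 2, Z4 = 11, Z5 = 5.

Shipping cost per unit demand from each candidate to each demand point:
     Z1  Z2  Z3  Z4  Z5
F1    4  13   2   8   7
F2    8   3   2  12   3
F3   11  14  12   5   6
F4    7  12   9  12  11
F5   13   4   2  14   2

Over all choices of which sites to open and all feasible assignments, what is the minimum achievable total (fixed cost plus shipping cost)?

Open {F1, F3, F5}; cheapest assignment that respects the capacities:
  F1 (cap 14, load 11): Z1, Z3 — cost 9×4 + 2×2 = 40
  F3 (cap 13, load 11): Z4 — cost 11×5 = 55
  F5 (cap 14, load 7): Z2, Z5 — cost 2×4 + 5×2 = 18
  Shipping 113, fixed 218 → total 331.
  Any other capacity-feasible assignment to {F1, F3, F5} ships for at least 113.
Compare {F3, F4}: its best feasible assignment gives total 364.
Compare {F3, F4, F5}: its best feasible assignment gives total 366.
Every other set of open sites that can feasibly serve all demand totals ≥ 364 even under its best assignment. Minimum: 331.

331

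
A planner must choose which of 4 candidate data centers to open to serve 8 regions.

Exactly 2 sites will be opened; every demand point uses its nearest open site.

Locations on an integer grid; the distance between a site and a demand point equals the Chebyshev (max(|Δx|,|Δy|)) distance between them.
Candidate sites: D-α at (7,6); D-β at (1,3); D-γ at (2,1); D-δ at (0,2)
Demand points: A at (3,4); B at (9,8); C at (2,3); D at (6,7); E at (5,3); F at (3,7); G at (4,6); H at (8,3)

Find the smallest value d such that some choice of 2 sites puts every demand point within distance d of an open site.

Open {D-α, D-β}.
  Farthest demand point is F at distance 4 (to D-α); all others are ≤ 4.
With {D-α, D-γ} the worst case is 4.
With {D-α, D-δ} the worst case is 4.
No size-2 selection achieves below 4.

4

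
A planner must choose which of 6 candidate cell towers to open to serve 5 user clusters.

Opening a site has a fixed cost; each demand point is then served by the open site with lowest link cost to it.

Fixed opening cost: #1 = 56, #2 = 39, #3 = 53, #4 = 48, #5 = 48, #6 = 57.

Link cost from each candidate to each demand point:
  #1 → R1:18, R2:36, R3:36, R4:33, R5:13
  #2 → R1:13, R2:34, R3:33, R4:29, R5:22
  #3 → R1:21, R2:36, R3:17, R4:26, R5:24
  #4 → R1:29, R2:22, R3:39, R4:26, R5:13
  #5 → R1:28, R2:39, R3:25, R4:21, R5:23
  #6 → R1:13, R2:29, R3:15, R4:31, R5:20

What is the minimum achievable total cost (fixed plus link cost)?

165

Open {#6}: assign each demand point to its cheapest open site.
  R1→#6 13, R2→#6 29, R3→#6 15, R4→#6 31, R5→#6 20
  link cost 108, fixed 57 → total 165.
Compare {#2}: link cost 131 + fixed 39 = 170.
Compare {#3}: link cost 124 + fixed 53 = 177.
Compare {#4}: link cost 129 + fixed 48 = 177.
All other subsets cost ≥ 170. Minimum total cost: 165.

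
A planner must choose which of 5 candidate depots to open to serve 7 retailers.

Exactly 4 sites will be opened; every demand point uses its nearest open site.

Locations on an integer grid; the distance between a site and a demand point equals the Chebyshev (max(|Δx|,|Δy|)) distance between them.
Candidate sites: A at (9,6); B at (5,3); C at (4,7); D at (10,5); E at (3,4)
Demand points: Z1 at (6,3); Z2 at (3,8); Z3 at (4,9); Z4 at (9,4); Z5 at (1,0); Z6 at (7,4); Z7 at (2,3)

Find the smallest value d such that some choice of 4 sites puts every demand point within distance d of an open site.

Open {A, B, C, D}.
  Farthest demand point is Z5 at distance 4 (to B); all others are ≤ 4.
With {A, B, C, E} the worst case is 4.
With {A, C, D, E} the worst case is 4.
No size-4 selection achieves below 4.

4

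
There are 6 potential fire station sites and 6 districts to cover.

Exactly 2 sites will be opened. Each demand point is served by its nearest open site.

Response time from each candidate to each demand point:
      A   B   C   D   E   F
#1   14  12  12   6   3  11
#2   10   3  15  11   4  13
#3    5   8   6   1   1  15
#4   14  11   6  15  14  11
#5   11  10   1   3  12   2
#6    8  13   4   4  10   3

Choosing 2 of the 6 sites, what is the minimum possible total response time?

Open {#3, #5}.
  A→#3 5, B→#3 8, C→#5 1, D→#3 1, E→#3 1, F→#5 2  ⇒ total 18.
Compare {#3, #6}: total 22.
Compare {#2, #5}: total 23.
No size-2 selection does better; minimum is 18.

18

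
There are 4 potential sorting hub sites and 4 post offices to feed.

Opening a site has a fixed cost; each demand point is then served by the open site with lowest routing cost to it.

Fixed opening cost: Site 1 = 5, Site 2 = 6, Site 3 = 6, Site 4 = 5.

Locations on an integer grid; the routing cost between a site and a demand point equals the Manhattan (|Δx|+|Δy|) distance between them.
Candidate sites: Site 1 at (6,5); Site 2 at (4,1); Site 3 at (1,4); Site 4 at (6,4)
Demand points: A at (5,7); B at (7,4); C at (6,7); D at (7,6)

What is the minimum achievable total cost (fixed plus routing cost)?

Open {Site 1}: assign each demand point to its cheapest open site.
  A→Site 1 3, B→Site 1 2, C→Site 1 2, D→Site 1 2
  routing cost 9, fixed 5 → total 14.
Compare {Site 4}: routing cost 11 + fixed 5 = 16.
Compare {Site 1, Site 4}: routing cost 8 + fixed 10 = 18.
Compare {Site 1, Site 2}: routing cost 9 + fixed 11 = 20.
All other subsets cost ≥ 16. Minimum total cost: 14.

14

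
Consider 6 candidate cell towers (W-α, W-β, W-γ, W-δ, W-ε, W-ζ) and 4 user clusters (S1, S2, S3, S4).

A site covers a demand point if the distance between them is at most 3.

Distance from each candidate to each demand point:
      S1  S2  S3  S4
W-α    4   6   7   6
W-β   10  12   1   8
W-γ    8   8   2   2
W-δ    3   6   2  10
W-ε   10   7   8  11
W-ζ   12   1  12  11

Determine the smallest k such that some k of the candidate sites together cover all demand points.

Coverage sets (demand points within 3 of each site):
  W-α: {}
  W-β: {S3}
  W-γ: {S3, S4}
  W-δ: {S1, S3}
  W-ε: {}
  W-ζ: {S2}
No 2 sites suffice: every size-2 union leaves at least one demand point uncovered.
But {W-γ, W-δ, W-ζ} covers everything, so the minimum is 3.

3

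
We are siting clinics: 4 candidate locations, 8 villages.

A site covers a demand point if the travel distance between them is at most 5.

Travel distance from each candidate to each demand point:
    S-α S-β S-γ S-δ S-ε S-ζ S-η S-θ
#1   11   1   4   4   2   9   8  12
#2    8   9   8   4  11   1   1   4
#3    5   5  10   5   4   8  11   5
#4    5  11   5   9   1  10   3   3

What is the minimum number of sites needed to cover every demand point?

3

Coverage sets (demand points within 5 of each site):
  #1: {S-β, S-γ, S-δ, S-ε}
  #2: {S-δ, S-ζ, S-η, S-θ}
  #3: {S-α, S-β, S-δ, S-ε, S-θ}
  #4: {S-α, S-γ, S-ε, S-η, S-θ}
No 2 sites suffice: every size-2 union leaves at least one demand point uncovered.
But {#1, #2, #3} covers everything, so the minimum is 3.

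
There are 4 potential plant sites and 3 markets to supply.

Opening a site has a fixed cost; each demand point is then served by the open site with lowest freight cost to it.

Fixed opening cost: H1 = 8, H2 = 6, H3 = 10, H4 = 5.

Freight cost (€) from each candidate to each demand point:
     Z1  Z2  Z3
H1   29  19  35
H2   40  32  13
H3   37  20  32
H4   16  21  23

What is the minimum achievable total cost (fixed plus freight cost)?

Open {H2, H4}: assign each demand point to its cheapest open site.
  Z1→H4 16, Z2→H4 21, Z3→H2 13
  freight cost 50, fixed 11 → total 61.
Compare {H4}: freight cost 60 + fixed 5 = 65.
Compare {H1, H2, H4}: freight cost 48 + fixed 19 = 67.
Compare {H2, H3, H4}: freight cost 49 + fixed 21 = 70.
All other subsets cost ≥ 65. Minimum total cost: 61.

61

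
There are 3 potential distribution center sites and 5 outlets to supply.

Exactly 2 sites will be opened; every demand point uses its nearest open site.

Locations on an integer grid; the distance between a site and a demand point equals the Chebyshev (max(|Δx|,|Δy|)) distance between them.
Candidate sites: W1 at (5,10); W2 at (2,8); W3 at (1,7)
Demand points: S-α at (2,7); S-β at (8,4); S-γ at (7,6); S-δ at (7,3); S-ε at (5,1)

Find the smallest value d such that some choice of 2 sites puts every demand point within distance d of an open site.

6

Open {W1, W3}.
  Farthest demand point is S-β at distance 6 (to W1); all others are ≤ 6.
With {W2, W3} the worst case is 6.
With {W1, W2} the worst case is 7.
No size-2 selection achieves below 6.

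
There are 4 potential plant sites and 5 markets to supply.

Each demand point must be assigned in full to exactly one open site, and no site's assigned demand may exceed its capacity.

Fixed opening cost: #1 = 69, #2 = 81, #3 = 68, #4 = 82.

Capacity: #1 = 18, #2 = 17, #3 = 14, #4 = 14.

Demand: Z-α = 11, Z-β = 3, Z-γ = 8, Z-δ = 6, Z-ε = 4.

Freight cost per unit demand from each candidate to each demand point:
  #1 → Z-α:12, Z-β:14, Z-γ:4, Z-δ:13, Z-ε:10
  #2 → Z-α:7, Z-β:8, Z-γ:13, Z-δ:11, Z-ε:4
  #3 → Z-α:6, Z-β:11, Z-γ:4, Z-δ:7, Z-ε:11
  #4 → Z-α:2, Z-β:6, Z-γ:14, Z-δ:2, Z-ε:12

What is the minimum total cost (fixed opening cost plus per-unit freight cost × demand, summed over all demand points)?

341

Open {#1, #4}; cheapest assignment that respects the capacities:
  #1 (cap 18, load 18): Z-γ, Z-δ, Z-ε — cost 8×4 + 6×13 + 4×10 = 150
  #4 (cap 14, load 14): Z-α, Z-β — cost 11×2 + 3×6 = 40
  Shipping 190, fixed 151 → total 341.
  Any other capacity-feasible assignment to {#1, #4} ships for at least 190.
Compare {#2, #3, #4}: its best feasible assignment gives total 361.
Compare {#1, #3, #4}: its best feasible assignment gives total 373.
Every other set of open sites that can feasibly serve all demand totals ≥ 361 even under its best assignment. Minimum: 341.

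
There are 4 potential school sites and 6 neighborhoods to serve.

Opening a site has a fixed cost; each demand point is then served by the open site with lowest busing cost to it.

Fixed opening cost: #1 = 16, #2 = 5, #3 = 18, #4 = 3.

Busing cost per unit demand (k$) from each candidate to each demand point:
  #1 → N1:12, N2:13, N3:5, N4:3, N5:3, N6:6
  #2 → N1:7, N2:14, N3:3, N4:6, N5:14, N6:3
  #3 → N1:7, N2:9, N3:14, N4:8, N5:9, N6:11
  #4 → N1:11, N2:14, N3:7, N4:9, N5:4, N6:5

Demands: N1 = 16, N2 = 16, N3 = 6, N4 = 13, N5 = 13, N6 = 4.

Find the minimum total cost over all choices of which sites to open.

Open {#1, #2, #3}: assign each demand point to its cheapest open site.
  N1→#2 16×7=112, N2→#3 16×9=144, N3→#2 6×3=18, N4→#1 13×3=39, N5→#1 13×3=39, N6→#2 4×3=12
  busing cost 364, fixed 39 → total 403.
Compare {#1, #2, #3, #4}: busing cost 364 + fixed 42 = 406.
Compare {#1, #3, #4}: busing cost 384 + fixed 37 = 421.
Compare {#1, #3}: busing cost 388 + fixed 34 = 422.
All other subsets cost ≥ 406. Minimum total cost: 403.

403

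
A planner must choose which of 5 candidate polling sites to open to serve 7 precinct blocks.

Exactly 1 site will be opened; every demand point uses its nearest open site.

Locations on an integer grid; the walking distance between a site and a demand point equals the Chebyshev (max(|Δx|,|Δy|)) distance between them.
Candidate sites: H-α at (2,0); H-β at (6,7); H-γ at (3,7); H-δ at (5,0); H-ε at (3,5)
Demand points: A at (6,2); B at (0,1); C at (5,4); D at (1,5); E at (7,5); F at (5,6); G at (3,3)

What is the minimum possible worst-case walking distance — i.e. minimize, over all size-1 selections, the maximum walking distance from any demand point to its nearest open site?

Open {H-ε}.
  Farthest demand point is B at walking distance 4 (to H-ε); all others are ≤ 4.
With {H-α} the worst case is 6.
With {H-β} the worst case is 6.
No size-1 selection achieves below 4.

4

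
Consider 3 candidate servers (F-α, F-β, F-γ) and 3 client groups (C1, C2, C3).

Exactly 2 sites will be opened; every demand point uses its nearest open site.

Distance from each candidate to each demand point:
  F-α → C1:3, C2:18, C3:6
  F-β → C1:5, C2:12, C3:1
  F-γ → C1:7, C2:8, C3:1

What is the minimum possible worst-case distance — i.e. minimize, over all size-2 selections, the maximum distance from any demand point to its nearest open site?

8

Open {F-α, F-γ}.
  Farthest demand point is C2 at distance 8 (to F-γ); all others are ≤ 8.
With {F-β, F-γ} the worst case is 8.
With {F-α, F-β} the worst case is 12.
No size-2 selection achieves below 8.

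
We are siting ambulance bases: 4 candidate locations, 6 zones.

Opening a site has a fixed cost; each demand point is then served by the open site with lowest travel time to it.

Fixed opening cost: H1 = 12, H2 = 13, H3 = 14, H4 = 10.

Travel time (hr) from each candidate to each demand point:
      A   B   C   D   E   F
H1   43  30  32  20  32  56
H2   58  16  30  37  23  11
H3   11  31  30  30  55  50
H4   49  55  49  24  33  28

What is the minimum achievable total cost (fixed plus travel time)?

Open {H2, H3}: assign each demand point to its cheapest open site.
  A→H3 11, B→H2 16, C→H2 30, D→H3 30, E→H2 23, F→H2 11
  travel time 121, fixed 27 → total 148.
Compare {H1, H2, H3}: travel time 111 + fixed 39 = 150.
Compare {H2, H3, H4}: travel time 115 + fixed 37 = 152.
Compare {H1, H2, H3, H4}: travel time 111 + fixed 49 = 160.
All other subsets cost ≥ 150. Minimum total cost: 148.

148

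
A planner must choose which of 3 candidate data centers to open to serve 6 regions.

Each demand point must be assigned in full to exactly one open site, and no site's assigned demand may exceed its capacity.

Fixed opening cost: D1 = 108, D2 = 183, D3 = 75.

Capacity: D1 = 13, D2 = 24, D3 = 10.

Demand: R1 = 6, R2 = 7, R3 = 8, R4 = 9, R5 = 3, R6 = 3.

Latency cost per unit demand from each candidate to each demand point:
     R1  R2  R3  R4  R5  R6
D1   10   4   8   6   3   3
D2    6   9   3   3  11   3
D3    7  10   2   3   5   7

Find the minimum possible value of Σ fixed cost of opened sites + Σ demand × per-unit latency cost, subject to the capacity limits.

Open {D1, D2}; cheapest assignment that respects the capacities:
  D1 (cap 13, load 13): R2, R5, R6 — cost 7×4 + 3×3 + 3×3 = 46
  D2 (cap 24, load 23): R1, R3, R4 — cost 6×6 + 8×3 + 9×3 = 87
  Shipping 133, fixed 291 → total 424.
  Any other capacity-feasible assignment to {D1, D2} ships for at least 133.
Compare {D1, D2, D3}: its best feasible assignment gives total 491.
Every other set of open sites that can feasibly serve all demand totals ≥ 491 even under its best assignment. Minimum: 424.

424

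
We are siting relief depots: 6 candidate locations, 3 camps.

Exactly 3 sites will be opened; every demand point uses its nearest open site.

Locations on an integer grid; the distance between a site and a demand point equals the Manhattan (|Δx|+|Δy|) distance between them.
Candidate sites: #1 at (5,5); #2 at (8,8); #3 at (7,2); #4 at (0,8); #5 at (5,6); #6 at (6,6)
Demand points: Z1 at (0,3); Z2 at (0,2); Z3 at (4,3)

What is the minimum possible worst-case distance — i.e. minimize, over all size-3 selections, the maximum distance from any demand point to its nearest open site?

Open {#1, #2, #4}.
  Farthest demand point is Z2 at distance 6 (to #4); all others are ≤ 6.
With {#1, #3, #4} the worst case is 6.
With {#1, #4, #5} the worst case is 6.
No size-3 selection achieves below 6.

6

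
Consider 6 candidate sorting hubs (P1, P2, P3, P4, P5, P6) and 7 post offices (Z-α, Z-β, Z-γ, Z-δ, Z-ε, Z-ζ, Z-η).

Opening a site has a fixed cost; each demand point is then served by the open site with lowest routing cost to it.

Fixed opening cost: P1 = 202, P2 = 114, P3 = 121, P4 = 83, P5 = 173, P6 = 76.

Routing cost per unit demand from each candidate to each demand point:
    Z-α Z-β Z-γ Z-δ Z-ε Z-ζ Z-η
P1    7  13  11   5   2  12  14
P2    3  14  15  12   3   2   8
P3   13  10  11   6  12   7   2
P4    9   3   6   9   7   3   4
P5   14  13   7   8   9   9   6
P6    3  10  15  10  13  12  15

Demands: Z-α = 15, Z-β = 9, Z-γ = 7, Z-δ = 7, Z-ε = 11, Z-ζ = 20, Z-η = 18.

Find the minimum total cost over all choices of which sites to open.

519

Open {P2, P4}: assign each demand point to its cheapest open site.
  Z-α→P2 15×3=45, Z-β→P4 9×3=27, Z-γ→P4 7×6=42, Z-δ→P4 7×9=63, Z-ε→P2 11×3=33, Z-ζ→P2 20×2=40, Z-η→P4 18×4=72
  routing cost 322, fixed 197 → total 519.
Compare {P4, P6}: routing cost 386 + fixed 159 = 545.
Compare {P4}: routing cost 476 + fixed 83 = 559.
Compare {P2, P3, P4}: routing cost 265 + fixed 318 = 583.
All other subsets cost ≥ 545. Minimum total cost: 519.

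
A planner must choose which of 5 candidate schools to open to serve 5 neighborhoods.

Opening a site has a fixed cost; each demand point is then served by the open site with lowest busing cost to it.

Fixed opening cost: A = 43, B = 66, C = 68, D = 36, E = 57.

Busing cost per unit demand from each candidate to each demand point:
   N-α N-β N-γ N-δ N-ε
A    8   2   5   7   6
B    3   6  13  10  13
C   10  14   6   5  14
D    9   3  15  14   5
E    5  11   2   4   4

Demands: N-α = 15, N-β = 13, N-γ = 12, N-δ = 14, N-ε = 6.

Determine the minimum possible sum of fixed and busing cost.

305

Open {A, E}: assign each demand point to its cheapest open site.
  N-α→E 15×5=75, N-β→A 13×2=26, N-γ→E 12×2=24, N-δ→E 14×4=56, N-ε→E 6×4=24
  busing cost 205, fixed 100 → total 305.
Compare {D, E}: busing cost 218 + fixed 93 = 311.
Compare {A, B, E}: busing cost 175 + fixed 166 = 341.
Compare {A, D, E}: busing cost 205 + fixed 136 = 341.
All other subsets cost ≥ 311. Minimum total cost: 305.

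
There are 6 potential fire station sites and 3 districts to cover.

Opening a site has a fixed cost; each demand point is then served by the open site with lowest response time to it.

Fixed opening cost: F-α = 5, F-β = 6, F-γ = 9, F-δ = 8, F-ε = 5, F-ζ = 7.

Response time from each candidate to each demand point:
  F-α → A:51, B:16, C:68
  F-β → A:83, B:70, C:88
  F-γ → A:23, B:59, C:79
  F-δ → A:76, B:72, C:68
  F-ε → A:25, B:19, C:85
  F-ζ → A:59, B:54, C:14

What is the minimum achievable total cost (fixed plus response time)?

Open {F-ε, F-ζ}: assign each demand point to its cheapest open site.
  A→F-ε 25, B→F-ε 19, C→F-ζ 14
  response time 58, fixed 12 → total 70.
Compare {F-α, F-ε, F-ζ}: response time 55 + fixed 17 = 72.
Compare {F-α, F-γ, F-ζ}: response time 53 + fixed 21 = 74.
Compare {F-β, F-ε, F-ζ}: response time 58 + fixed 18 = 76.
All other subsets cost ≥ 72. Minimum total cost: 70.

70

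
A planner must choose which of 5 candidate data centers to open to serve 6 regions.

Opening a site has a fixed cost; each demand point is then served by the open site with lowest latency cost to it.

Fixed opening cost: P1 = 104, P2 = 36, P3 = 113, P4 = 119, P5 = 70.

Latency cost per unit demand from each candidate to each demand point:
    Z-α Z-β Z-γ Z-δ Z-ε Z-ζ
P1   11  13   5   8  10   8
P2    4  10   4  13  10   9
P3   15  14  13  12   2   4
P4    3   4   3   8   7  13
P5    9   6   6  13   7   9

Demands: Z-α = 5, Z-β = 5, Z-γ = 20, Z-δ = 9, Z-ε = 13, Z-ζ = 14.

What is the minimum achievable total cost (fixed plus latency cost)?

481

Open {P3, P4}: assign each demand point to its cheapest open site.
  Z-α→P4 5×3=15, Z-β→P4 5×4=20, Z-γ→P4 20×3=60, Z-δ→P4 9×8=72, Z-ε→P3 13×2=26, Z-ζ→P3 14×4=56
  latency cost 249, fixed 232 → total 481.
Compare {P2, P3}: latency cost 340 + fixed 149 = 489.
Compare {P2, P3, P4}: latency cost 249 + fixed 268 = 517.
Compare {P2, P4}: latency cost 384 + fixed 155 = 539.
All other subsets cost ≥ 489. Minimum total cost: 481.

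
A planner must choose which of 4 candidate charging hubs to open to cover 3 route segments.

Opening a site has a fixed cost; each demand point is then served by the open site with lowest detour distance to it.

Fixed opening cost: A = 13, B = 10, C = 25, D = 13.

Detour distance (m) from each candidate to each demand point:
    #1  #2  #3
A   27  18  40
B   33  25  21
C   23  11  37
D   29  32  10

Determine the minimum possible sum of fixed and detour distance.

Open {A, D}: assign each demand point to its cheapest open site.
  #1→A 27, #2→A 18, #3→D 10
  detour distance 55, fixed 26 → total 81.
Compare {C, D}: detour distance 44 + fixed 38 = 82.
Compare {D}: detour distance 71 + fixed 13 = 84.
Compare {B, D}: detour distance 64 + fixed 23 = 87.
All other subsets cost ≥ 82. Minimum total cost: 81.

81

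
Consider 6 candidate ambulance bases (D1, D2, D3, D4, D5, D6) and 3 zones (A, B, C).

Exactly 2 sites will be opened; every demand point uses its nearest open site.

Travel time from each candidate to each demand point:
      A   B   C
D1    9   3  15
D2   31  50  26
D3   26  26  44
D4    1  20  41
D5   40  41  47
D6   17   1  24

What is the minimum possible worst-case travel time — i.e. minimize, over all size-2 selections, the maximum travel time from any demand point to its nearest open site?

15

Open {D1, D2}.
  Farthest demand point is C at travel time 15 (to D1); all others are ≤ 15.
With {D1, D3} the worst case is 15.
With {D1, D4} the worst case is 15.
No size-2 selection achieves below 15.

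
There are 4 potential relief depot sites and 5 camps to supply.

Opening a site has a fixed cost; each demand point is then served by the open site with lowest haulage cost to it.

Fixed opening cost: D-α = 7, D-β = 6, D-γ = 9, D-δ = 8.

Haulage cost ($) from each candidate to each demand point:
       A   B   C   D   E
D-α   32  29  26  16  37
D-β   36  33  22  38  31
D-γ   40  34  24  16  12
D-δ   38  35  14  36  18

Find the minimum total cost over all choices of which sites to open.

Open {D-α, D-δ}: assign each demand point to its cheapest open site.
  A→D-α 32, B→D-α 29, C→D-δ 14, D→D-α 16, E→D-δ 18
  haulage cost 109, fixed 15 → total 124.
Compare {D-α, D-γ, D-δ}: haulage cost 103 + fixed 24 = 127.
Compare {D-α, D-γ}: haulage cost 113 + fixed 16 = 129.
Compare {D-α, D-β, D-δ}: haulage cost 109 + fixed 21 = 130.
All other subsets cost ≥ 127. Minimum total cost: 124.

124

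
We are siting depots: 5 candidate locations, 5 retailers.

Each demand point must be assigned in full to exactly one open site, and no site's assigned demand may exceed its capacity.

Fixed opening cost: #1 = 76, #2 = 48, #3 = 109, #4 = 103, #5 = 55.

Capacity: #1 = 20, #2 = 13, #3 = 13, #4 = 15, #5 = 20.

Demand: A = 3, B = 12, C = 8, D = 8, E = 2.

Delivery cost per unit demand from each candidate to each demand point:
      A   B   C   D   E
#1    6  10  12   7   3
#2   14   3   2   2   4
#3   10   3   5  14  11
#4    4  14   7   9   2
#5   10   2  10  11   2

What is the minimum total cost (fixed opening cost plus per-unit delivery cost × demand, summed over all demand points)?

273

Open {#2, #5}; cheapest assignment that respects the capacities:
  #2 (cap 13, load 13): A, D, E — cost 3×14 + 8×2 + 2×4 = 66
  #5 (cap 20, load 20): B, C — cost 12×2 + 8×10 = 104
  Shipping 170, fixed 103 → total 273.
  Any other capacity-feasible assignment to {#2, #5} ships for at least 170.
Compare {#1, #2, #5}: its best feasible assignment gives total 297.
Compare {#1, #5}: its best feasible assignment gives total 315.
Every other set of open sites that can feasibly serve all demand totals ≥ 297 even under its best assignment. Minimum: 273.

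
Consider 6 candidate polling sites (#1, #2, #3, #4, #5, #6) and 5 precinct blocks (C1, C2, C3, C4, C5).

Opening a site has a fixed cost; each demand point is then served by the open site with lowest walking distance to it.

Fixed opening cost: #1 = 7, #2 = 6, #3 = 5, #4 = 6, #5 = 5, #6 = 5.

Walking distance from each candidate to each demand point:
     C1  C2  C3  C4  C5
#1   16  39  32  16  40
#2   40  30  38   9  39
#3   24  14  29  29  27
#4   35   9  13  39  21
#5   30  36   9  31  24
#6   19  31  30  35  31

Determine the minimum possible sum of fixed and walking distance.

87

Open {#1, #2, #4}: assign each demand point to its cheapest open site.
  C1→#1 16, C2→#4 9, C3→#4 13, C4→#2 9, C5→#4 21
  walking distance 68, fixed 19 → total 87.
Compare {#1, #4}: walking distance 75 + fixed 13 = 88.
Compare {#2, #4, #6}: walking distance 71 + fixed 17 = 88.
Compare {#1, #2, #4, #5}: walking distance 64 + fixed 24 = 88.
All other subsets cost ≥ 88. Minimum total cost: 87.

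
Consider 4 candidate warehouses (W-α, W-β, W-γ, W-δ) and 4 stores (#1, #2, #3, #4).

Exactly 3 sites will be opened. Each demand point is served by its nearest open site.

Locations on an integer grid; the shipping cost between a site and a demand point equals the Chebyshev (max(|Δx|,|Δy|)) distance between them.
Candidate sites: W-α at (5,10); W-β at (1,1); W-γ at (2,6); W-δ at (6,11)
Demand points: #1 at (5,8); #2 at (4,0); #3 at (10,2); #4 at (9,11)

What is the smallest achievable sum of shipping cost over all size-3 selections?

Open {W-α, W-β, W-δ}.
  #1→W-α 2, #2→W-β 3, #3→W-α 8, #4→W-δ 3  ⇒ total 16.
Compare {W-α, W-β, W-γ}: total 17.
Compare {W-β, W-γ, W-δ}: total 17.
No size-3 selection does better; minimum is 16.

16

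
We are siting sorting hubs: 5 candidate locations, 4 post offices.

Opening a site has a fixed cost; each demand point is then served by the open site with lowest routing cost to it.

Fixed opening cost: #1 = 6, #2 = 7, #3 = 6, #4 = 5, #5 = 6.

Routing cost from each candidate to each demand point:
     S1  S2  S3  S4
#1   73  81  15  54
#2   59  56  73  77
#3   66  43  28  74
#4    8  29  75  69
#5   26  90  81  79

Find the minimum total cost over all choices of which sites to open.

Open {#1, #4}: assign each demand point to its cheapest open site.
  S1→#4 8, S2→#4 29, S3→#1 15, S4→#1 54
  routing cost 106, fixed 11 → total 117.
Compare {#1, #3, #4}: routing cost 106 + fixed 17 = 123.
Compare {#1, #4, #5}: routing cost 106 + fixed 17 = 123.
Compare {#1, #2, #4}: routing cost 106 + fixed 18 = 124.
All other subsets cost ≥ 123. Minimum total cost: 117.

117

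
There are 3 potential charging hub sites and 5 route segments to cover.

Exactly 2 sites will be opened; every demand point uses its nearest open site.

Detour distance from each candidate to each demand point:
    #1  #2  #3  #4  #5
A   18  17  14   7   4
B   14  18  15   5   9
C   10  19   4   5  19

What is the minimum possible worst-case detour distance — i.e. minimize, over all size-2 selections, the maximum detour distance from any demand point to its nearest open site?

17

Open {A, B}.
  Farthest demand point is #2 at detour distance 17 (to A); all others are ≤ 17.
With {A, C} the worst case is 17.
With {B, C} the worst case is 18.
No size-2 selection achieves below 17.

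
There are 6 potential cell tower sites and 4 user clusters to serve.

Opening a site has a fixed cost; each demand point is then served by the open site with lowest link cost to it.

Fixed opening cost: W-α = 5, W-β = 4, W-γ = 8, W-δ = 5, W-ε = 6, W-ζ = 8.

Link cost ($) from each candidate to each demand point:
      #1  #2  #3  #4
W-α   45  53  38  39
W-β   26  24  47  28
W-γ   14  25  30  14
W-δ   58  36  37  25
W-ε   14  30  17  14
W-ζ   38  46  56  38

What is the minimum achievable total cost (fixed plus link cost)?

79

Open {W-β, W-ε}: assign each demand point to its cheapest open site.
  #1→W-ε 14, #2→W-β 24, #3→W-ε 17, #4→W-ε 14
  link cost 69, fixed 10 → total 79.
Compare {W-ε}: link cost 75 + fixed 6 = 81.
Compare {W-γ, W-ε}: link cost 70 + fixed 14 = 84.
Compare {W-α, W-β, W-ε}: link cost 69 + fixed 15 = 84.
All other subsets cost ≥ 81. Minimum total cost: 79.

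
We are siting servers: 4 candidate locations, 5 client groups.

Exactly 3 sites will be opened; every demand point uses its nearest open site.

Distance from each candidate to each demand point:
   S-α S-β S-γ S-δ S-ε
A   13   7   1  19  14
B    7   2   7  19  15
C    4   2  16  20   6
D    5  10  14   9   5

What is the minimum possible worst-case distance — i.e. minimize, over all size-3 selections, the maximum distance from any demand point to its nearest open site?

9

Open {A, B, D}.
  Farthest demand point is S-δ at distance 9 (to D); all others are ≤ 9.
With {A, C, D} the worst case is 9.
With {B, C, D} the worst case is 9.
No size-3 selection achieves below 9.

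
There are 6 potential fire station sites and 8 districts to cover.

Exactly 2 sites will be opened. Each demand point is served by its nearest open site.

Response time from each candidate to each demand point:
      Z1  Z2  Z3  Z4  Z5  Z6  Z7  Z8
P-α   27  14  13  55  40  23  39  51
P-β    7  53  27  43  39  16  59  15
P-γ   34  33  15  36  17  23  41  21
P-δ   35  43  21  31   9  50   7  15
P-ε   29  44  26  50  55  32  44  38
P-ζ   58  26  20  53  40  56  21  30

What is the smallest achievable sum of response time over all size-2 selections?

139

Open {P-α, P-δ}.
  Z1→P-α 27, Z2→P-α 14, Z3→P-α 13, Z4→P-δ 31, Z5→P-δ 9, Z6→P-α 23, Z7→P-δ 7, Z8→P-δ 15  ⇒ total 139.
Compare {P-β, P-δ}: total 149.
Compare {P-γ, P-δ}: total 167.
No size-2 selection does better; minimum is 139.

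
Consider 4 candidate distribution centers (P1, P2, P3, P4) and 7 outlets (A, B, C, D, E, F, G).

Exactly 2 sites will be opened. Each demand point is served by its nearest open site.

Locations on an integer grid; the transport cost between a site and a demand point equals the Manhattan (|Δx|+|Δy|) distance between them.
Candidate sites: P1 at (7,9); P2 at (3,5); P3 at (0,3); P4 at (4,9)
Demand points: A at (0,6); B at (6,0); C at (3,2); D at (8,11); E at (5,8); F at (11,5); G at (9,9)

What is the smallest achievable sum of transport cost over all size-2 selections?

31

Open {P1, P2}.
  A→P2 4, B→P2 8, C→P2 3, D→P1 3, E→P1 3, F→P1 8, G→P1 2  ⇒ total 31.
Compare {P1, P3}: total 32.
Compare {P2, P4}: total 36.
No size-2 selection does better; minimum is 31.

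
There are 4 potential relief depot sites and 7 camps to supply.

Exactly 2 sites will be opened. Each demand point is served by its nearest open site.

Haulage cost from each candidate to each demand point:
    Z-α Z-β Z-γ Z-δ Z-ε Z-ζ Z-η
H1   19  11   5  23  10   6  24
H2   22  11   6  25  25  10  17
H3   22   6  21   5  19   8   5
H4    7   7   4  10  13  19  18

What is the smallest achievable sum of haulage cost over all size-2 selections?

Open {H3, H4}.
  Z-α→H4 7, Z-β→H3 6, Z-γ→H4 4, Z-δ→H3 5, Z-ε→H4 13, Z-ζ→H3 8, Z-η→H3 5  ⇒ total 48.
Compare {H1, H3}: total 56.
Compare {H1, H4}: total 62.
No size-2 selection does better; minimum is 48.

48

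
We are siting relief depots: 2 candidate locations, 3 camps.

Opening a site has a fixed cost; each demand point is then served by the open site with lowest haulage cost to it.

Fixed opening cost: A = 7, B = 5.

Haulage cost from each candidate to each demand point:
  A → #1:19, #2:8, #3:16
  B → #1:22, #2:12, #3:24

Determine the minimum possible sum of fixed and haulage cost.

50

Open {A}: assign each demand point to its cheapest open site.
  #1→A 19, #2→A 8, #3→A 16
  haulage cost 43, fixed 7 → total 50.
Compare {A, B}: haulage cost 43 + fixed 12 = 55.
Compare {B}: haulage cost 58 + fixed 5 = 63.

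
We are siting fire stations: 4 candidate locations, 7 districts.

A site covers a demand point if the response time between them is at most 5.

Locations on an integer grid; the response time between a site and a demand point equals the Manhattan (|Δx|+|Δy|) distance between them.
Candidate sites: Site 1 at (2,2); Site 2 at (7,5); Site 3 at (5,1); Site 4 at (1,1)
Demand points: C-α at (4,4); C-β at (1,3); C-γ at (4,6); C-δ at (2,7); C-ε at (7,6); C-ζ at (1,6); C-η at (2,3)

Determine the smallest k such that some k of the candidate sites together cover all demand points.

Coverage sets (demand points within 5 of each site):
  Site 1: {C-α, C-β, C-δ, C-ζ, C-η}
  Site 2: {C-α, C-γ, C-ε}
  Site 3: {C-α, C-η}
  Site 4: {C-β, C-ζ, C-η}
No single site covers all 7 demand points.
But {Site 1, Site 2} covers everything, so the minimum is 2.

2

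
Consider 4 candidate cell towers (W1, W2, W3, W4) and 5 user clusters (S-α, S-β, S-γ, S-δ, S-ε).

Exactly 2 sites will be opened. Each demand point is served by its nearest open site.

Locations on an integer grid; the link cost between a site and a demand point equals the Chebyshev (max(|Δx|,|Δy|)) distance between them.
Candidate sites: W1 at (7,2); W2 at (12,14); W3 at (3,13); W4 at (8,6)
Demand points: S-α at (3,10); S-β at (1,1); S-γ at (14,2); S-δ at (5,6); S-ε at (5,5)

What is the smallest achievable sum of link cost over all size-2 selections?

22

Open {W3, W4}.
  S-α→W3 3, S-β→W4 7, S-γ→W4 6, S-δ→W4 3, S-ε→W4 3  ⇒ total 22.
Compare {W1, W3}: total 23.
Compare {W1, W4}: total 23.
No size-2 selection does better; minimum is 22.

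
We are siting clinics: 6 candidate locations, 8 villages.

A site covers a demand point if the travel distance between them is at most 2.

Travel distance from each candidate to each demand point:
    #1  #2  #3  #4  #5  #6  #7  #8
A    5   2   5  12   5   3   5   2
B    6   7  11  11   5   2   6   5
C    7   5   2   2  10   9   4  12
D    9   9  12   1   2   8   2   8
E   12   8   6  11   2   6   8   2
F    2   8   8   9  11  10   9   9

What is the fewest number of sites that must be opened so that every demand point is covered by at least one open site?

Coverage sets (demand points within 2 of each site):
  A: {#2, #8}
  B: {#6}
  C: {#3, #4}
  D: {#4, #5, #7}
  E: {#5, #8}
  F: {#1}
No 4 sites suffice: every size-4 union leaves at least one demand point uncovered.
But {A, B, C, D, F} covers everything, so the minimum is 5.

5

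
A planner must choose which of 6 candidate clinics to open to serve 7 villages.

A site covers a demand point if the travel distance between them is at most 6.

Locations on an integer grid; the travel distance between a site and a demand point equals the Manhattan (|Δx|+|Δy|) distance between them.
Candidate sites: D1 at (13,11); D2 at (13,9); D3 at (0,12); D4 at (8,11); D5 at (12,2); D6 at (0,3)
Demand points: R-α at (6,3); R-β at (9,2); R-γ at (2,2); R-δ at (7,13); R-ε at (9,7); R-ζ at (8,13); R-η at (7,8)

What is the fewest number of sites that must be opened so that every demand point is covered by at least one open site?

Coverage sets (demand points within 6 of each site):
  D1: {}
  D2: {R-ε}
  D3: {}
  D4: {R-δ, R-ε, R-ζ, R-η}
  D5: {R-β}
  D6: {R-α, R-γ}
No 2 sites suffice: every size-2 union leaves at least one demand point uncovered.
But {D4, D5, D6} covers everything, so the minimum is 3.

3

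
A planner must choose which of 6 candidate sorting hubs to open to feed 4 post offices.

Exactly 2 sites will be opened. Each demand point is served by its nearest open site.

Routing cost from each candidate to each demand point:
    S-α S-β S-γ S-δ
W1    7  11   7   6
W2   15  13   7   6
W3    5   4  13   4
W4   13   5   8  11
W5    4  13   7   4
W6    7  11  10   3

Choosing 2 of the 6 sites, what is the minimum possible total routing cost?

Open {W3, W5}.
  S-α→W5 4, S-β→W3 4, S-γ→W5 7, S-δ→W3 4  ⇒ total 19.
Compare {W1, W3}: total 20.
Compare {W2, W3}: total 20.
No size-2 selection does better; minimum is 19.

19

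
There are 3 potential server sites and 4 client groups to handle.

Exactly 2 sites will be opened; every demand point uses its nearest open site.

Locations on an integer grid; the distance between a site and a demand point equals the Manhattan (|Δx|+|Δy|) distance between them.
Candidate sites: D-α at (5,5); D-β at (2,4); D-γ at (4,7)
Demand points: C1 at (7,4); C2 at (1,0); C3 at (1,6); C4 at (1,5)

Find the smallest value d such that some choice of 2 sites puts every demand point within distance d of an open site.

Open {D-α, D-β}.
  Farthest demand point is C2 at distance 5 (to D-β); all others are ≤ 5.
With {D-β, D-γ} the worst case is 5.
With {D-α, D-γ} the worst case is 9.
No size-2 selection achieves below 5.

5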